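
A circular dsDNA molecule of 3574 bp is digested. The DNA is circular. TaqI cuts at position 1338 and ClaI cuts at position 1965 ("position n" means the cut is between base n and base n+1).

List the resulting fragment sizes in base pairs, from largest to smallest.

Combined cut positions (sorted): 1338, 1965.
Circular molecule, 2 cuts → 2 fragments:
  1965 − 1338 = 627 bp
  wrap: 3574 − 1965 + 1338 = 2947 bp
Sorted largest to smallest: 2947, 627 bp.

2947, 627 bp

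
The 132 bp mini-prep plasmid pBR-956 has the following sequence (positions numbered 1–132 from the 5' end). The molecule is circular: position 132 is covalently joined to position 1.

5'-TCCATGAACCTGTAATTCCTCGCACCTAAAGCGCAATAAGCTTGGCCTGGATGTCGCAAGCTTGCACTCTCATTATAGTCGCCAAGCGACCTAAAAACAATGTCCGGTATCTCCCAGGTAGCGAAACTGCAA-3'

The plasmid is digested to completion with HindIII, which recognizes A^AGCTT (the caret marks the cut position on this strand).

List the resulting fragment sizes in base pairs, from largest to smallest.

HindIII sites (AAGCTT) start at positions 38, 58.
HindIII cuts after the first base of each site, so after positions 38, 58.
Circular molecule, 2 cuts → 2 fragments:
  39–58 → 20 bp
  59–132 then 1–38 → 74 + 38 = 112 bp
Sorted largest to smallest: 112, 20 bp.

112, 20 bp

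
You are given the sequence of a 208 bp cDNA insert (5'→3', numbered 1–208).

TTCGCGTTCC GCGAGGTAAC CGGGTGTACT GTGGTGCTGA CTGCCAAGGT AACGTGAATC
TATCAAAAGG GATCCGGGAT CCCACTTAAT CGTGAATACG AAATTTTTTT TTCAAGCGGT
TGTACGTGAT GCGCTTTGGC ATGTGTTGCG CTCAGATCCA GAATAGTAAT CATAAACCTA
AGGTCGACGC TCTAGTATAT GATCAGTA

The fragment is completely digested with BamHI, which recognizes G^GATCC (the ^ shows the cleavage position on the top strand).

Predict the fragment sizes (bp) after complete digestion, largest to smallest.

BamHI sites (GGATCC) start at positions 70, 77.
BamHI cuts after the first base of each site, so after positions 70, 77.
Linear molecule, 2 cuts → 3 fragments:
  1–70 → 70 bp
  71–77 → 7 bp
  78–208 → 131 bp
Sorted largest to smallest: 131, 70, 7 bp.

131, 70, 7 bp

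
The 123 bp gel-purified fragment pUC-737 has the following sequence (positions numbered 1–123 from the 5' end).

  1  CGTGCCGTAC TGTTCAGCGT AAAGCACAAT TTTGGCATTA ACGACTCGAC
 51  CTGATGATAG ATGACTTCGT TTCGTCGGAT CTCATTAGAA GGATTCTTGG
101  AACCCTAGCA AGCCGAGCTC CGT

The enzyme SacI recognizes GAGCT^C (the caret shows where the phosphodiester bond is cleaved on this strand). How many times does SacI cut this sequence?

GAGCTC occurs starting at position 115.
SacI cuts at 1 site.

1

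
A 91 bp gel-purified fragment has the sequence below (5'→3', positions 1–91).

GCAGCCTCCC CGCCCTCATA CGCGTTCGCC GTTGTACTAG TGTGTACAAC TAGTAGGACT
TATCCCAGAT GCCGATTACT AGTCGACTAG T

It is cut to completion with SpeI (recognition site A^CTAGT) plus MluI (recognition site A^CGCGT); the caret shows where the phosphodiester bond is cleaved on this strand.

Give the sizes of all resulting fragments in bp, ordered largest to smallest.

SpeI sites (ACTAGT) start at positions 36, 49, 78, 86.
SpeI cuts after the first base of each site, so after positions 36, 49, 78, 86.
The MluI site (ACGCGT) starts at position 20.
MluI cuts after the first base of each site, so after position 20.
Combined cut positions: 20, 36, 49, 78, 86.
Linear molecule, 5 cuts → 6 fragments:
  1–20 → 20 bp
  21–36 → 16 bp
  37–49 → 13 bp
  50–78 → 29 bp
  79–86 → 8 bp
  87–91 → 5 bp
Sorted largest to smallest: 29, 20, 16, 13, 8, 5 bp.

29, 20, 16, 13, 8, 5 bp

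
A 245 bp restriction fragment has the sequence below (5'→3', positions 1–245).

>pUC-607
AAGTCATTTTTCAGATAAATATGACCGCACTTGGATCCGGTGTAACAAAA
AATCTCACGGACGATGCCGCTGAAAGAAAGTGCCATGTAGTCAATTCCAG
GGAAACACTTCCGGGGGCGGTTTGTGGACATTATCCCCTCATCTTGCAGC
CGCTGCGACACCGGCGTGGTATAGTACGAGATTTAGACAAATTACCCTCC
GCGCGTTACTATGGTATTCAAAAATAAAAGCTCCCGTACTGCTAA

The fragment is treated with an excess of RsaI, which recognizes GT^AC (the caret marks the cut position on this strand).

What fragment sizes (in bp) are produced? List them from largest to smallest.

175, 62, 8 bp

RsaI sites (GTAC) start at positions 174, 236.
RsaI cuts after base 2 of each site, so after positions 175, 237.
Linear molecule, 2 cuts → 3 fragments:
  1–175 → 175 bp
  176–237 → 62 bp
  238–245 → 8 bp
Sorted largest to smallest: 175, 62, 8 bp.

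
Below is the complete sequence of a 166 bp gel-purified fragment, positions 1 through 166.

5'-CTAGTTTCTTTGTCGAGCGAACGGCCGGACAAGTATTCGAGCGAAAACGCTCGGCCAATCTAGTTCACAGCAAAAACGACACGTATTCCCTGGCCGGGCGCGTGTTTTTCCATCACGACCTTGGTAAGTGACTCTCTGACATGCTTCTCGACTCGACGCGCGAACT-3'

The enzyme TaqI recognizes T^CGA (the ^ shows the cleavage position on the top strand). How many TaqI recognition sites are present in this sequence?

TCGA occurs starting at positions 13, 37, 148, 153.
TaqI cuts at 4 sites.

4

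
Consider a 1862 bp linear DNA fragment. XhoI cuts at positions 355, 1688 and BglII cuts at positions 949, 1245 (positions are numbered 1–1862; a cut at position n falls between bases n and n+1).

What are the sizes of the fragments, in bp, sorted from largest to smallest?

594, 443, 355, 296, 174 bp

Combined cut positions (sorted): 355, 949, 1245, 1688.
Linear molecule, 4 cuts → 5 fragments:
  355 − 0 = 355 bp
  949 − 355 = 594 bp
  1245 − 949 = 296 bp
  1688 − 1245 = 443 bp
  1862 − 1688 = 174 bp
Sorted largest to smallest: 594, 443, 355, 296, 174 bp.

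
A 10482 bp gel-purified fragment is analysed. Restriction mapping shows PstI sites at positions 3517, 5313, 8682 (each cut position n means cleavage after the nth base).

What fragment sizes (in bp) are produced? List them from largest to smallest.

Linear molecule, 3 cuts → 4 fragments:
  3517 − 0 = 3517 bp
  5313 − 3517 = 1796 bp
  8682 − 5313 = 3369 bp
  10482 − 8682 = 1800 bp
Sorted largest to smallest: 3517, 3369, 1800, 1796 bp.

3517, 3369, 1800, 1796 bp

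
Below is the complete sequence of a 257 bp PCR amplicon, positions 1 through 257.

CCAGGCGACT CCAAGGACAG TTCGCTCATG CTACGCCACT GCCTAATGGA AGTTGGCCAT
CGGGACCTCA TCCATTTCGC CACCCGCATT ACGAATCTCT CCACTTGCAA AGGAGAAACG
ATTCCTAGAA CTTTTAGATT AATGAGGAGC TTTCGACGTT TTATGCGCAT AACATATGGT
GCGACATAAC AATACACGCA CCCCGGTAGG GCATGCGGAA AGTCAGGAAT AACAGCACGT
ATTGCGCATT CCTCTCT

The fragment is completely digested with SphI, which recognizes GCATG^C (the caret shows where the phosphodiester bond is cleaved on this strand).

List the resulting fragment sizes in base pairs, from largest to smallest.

The SphI site (GCATGC) starts at position 211.
SphI cuts after base 5 of each site (before the last base), so after position 215.
Linear molecule, 1 cut → 2 fragments:
  1–215 → 215 bp
  216–257 → 42 bp
Sorted largest to smallest: 215, 42 bp.

215, 42 bp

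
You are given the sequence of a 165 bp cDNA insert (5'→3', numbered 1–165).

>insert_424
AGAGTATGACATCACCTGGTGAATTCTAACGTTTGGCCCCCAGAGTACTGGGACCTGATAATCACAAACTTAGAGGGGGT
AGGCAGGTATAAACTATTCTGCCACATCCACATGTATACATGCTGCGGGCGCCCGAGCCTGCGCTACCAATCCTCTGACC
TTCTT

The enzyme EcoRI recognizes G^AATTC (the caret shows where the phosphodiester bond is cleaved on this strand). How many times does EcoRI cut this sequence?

GAATTC occurs starting at position 21.
EcoRI cuts at 1 site.

1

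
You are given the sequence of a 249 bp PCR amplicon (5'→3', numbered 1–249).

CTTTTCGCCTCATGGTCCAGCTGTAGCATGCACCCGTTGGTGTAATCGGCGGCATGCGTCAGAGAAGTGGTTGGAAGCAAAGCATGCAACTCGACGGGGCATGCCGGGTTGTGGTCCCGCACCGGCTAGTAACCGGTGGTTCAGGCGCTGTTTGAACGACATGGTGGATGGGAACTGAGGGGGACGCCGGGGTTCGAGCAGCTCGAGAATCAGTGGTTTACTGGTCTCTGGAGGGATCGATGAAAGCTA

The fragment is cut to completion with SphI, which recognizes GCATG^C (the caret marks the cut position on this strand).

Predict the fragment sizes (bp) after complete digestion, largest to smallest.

146, 30, 30, 26, 17 bp

SphI sites (GCATGC) start at positions 26, 52, 82, 99.
SphI cuts after base 5 of each site (before the last base), so after positions 30, 56, 86, 103.
Linear molecule, 4 cuts → 5 fragments:
  1–30 → 30 bp
  31–56 → 26 bp
  57–86 → 30 bp
  87–103 → 17 bp
  104–249 → 146 bp
Sorted largest to smallest: 146, 30, 30, 26, 17 bp.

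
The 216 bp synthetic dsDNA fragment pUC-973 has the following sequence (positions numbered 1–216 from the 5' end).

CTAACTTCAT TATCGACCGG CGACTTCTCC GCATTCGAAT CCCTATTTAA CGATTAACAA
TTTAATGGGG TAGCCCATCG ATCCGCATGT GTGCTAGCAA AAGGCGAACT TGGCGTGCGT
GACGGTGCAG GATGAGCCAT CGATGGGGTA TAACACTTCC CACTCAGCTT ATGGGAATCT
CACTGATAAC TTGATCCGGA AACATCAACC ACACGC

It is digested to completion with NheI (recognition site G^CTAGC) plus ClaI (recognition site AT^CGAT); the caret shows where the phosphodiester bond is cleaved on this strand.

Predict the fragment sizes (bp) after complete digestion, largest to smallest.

78, 76, 47, 15 bp

The NheI site (GCTAGC) starts at position 93.
NheI cuts after the first base of each site, so after position 93.
ClaI sites (ATCGAT) start at positions 77, 139.
ClaI cuts after base 2 of each site, so after positions 78, 140.
Combined cut positions: 78, 93, 140.
Linear molecule, 3 cuts → 4 fragments:
  1–78 → 78 bp
  79–93 → 15 bp
  94–140 → 47 bp
  141–216 → 76 bp
Sorted largest to smallest: 78, 76, 47, 15 bp.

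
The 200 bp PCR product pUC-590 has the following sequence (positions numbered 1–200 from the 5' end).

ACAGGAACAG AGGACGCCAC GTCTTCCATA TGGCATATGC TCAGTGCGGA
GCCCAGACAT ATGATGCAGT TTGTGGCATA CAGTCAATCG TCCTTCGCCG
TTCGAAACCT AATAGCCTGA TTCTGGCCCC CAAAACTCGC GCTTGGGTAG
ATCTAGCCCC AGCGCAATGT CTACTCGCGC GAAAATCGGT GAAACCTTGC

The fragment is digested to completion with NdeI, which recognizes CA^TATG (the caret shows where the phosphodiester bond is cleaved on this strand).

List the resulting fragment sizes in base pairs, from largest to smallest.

141, 28, 24, 7 bp

NdeI sites (CATATG) start at positions 27, 34, 58.
NdeI cuts after base 2 of each site, so after positions 28, 35, 59.
Linear molecule, 3 cuts → 4 fragments:
  1–28 → 28 bp
  29–35 → 7 bp
  36–59 → 24 bp
  60–200 → 141 bp
Sorted largest to smallest: 141, 28, 24, 7 bp.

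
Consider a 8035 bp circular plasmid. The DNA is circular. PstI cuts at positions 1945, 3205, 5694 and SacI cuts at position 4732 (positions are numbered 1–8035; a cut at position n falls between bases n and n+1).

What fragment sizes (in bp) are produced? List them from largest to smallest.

4286, 1527, 1260, 962 bp

Combined cut positions (sorted): 1945, 3205, 4732, 5694.
Circular molecule, 4 cuts → 4 fragments:
  3205 − 1945 = 1260 bp
  4732 − 3205 = 1527 bp
  5694 − 4732 = 962 bp
  wrap: 8035 − 5694 + 1945 = 4286 bp
Sorted largest to smallest: 4286, 1527, 1260, 962 bp.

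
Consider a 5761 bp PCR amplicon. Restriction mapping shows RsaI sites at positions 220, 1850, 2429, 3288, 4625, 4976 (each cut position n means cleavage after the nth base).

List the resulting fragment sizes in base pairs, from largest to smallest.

Linear molecule, 6 cuts → 7 fragments:
  220 − 0 = 220 bp
  1850 − 220 = 1630 bp
  2429 − 1850 = 579 bp
  3288 − 2429 = 859 bp
  4625 − 3288 = 1337 bp
  4976 − 4625 = 351 bp
  5761 − 4976 = 785 bp
Sorted largest to smallest: 1630, 1337, 859, 785, 579, 351, 220 bp.

1630, 1337, 859, 785, 579, 351, 220 bp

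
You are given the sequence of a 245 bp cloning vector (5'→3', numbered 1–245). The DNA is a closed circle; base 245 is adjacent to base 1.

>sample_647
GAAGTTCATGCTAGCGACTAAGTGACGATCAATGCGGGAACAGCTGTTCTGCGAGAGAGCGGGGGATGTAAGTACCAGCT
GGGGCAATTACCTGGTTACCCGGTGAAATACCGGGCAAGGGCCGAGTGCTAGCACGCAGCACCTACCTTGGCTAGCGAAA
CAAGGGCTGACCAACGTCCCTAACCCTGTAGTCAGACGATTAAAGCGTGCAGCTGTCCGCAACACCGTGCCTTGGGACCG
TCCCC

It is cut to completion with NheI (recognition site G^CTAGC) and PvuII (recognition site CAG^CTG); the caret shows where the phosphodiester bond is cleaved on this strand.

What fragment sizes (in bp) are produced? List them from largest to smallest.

61, 50, 43, 35, 33, 23 bp

NheI sites (GCTAGC) start at positions 10, 128, 151.
NheI cuts after the first base of each site, so after positions 10, 128, 151.
PvuII sites (CAGCTG) start at positions 41, 76, 210.
PvuII cuts after base 3 of each site, so after positions 43, 78, 212.
Combined cut positions: 10, 43, 78, 128, 151, 212.
Circular molecule, 6 cuts → 6 fragments:
  11–43 → 33 bp
  44–78 → 35 bp
  79–128 → 50 bp
  129–151 → 23 bp
  152–212 → 61 bp
  213–245 then 1–10 → 33 + 10 = 43 bp
Sorted largest to smallest: 61, 50, 43, 35, 33, 23 bp.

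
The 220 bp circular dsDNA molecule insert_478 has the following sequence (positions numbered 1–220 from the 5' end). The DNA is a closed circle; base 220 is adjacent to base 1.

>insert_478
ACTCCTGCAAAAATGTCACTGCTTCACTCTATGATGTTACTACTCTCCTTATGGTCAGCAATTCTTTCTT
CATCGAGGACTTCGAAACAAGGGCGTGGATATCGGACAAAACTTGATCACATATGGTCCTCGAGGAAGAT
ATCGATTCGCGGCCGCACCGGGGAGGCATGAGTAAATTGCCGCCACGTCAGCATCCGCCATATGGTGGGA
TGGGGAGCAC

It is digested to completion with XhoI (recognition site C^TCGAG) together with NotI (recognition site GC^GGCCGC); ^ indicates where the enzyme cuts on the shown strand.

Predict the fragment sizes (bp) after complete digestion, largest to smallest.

199, 21 bp

The XhoI site (CTCGAG) starts at position 129.
XhoI cuts after the first base of each site, so after position 129.
The NotI site (GCGGCCGC) starts at position 149.
NotI cuts after base 2 of each site, so after position 150.
Combined cut positions: 129, 150.
Circular molecule, 2 cuts → 2 fragments:
  130–150 → 21 bp
  151–220 then 1–129 → 70 + 129 = 199 bp
Sorted largest to smallest: 199, 21 bp.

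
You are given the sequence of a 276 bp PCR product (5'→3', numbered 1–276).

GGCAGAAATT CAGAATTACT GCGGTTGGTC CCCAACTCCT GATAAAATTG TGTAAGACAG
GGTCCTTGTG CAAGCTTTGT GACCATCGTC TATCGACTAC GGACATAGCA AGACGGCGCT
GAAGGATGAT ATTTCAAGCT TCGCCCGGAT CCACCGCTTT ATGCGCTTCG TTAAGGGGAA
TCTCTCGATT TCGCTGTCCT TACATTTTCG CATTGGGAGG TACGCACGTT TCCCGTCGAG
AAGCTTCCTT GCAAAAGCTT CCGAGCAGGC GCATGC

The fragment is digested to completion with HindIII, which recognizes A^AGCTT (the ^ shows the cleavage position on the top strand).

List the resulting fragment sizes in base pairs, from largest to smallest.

HindIII sites (AAGCTT) start at positions 72, 136, 241, 255.
HindIII cuts after the first base of each site, so after positions 72, 136, 241, 255.
Linear molecule, 4 cuts → 5 fragments:
  1–72 → 72 bp
  73–136 → 64 bp
  137–241 → 105 bp
  242–255 → 14 bp
  256–276 → 21 bp
Sorted largest to smallest: 105, 72, 64, 21, 14 bp.

105, 72, 64, 21, 14 bp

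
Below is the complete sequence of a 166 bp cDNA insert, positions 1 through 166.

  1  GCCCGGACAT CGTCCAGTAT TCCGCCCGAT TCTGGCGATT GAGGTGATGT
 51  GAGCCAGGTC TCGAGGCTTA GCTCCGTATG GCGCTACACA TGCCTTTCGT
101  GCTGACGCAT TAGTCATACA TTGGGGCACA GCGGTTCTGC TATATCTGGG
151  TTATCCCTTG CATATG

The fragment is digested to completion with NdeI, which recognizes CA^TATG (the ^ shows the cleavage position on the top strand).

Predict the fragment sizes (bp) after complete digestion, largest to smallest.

The NdeI site (CATATG) starts at position 161.
NdeI cuts after base 2 of each site, so after position 162.
Linear molecule, 1 cut → 2 fragments:
  1–162 → 162 bp
  163–166 → 4 bp
Sorted largest to smallest: 162, 4 bp.

162, 4 bp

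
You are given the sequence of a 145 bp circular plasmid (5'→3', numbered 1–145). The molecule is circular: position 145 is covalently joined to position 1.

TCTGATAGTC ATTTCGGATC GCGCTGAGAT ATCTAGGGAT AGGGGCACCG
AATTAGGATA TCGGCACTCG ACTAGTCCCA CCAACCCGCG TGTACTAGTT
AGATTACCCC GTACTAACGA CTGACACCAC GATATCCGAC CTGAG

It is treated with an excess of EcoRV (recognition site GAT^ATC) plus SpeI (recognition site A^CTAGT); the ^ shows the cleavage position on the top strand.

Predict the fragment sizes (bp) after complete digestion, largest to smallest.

EcoRV sites (GATATC) start at positions 28, 57, 131.
EcoRV cuts after base 3 of each site, so after positions 30, 59, 133.
SpeI sites (ACTAGT) start at positions 71, 94.
SpeI cuts after the first base of each site, so after positions 71, 94.
Combined cut positions: 30, 59, 71, 94, 133.
Circular molecule, 5 cuts → 5 fragments:
  31–59 → 29 bp
  60–71 → 12 bp
  72–94 → 23 bp
  95–133 → 39 bp
  134–145 then 1–30 → 12 + 30 = 42 bp
Sorted largest to smallest: 42, 39, 29, 23, 12 bp.

42, 39, 29, 23, 12 bp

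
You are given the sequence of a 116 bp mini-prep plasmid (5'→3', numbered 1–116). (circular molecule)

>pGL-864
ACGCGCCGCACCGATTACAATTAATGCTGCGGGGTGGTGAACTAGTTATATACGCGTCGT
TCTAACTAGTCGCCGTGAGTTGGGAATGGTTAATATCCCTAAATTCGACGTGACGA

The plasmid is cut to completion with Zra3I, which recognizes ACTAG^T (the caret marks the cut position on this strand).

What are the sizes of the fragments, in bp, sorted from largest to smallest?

92, 24 bp

Zra3I sites (ACTAGT) start at positions 41, 65.
Zra3I cuts after base 5 of each site (before the last base), so after positions 45, 69.
Circular molecule, 2 cuts → 2 fragments:
  46–69 → 24 bp
  70–116 then 1–45 → 47 + 45 = 92 bp
Sorted largest to smallest: 92, 24 bp.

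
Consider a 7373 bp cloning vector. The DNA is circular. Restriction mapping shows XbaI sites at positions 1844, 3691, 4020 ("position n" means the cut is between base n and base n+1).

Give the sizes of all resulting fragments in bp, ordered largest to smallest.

5197, 1847, 329 bp

Circular molecule, 3 cuts → 3 fragments:
  3691 − 1844 = 1847 bp
  4020 − 3691 = 329 bp
  wrap: 7373 − 4020 + 1844 = 5197 bp
Sorted largest to smallest: 5197, 1847, 329 bp.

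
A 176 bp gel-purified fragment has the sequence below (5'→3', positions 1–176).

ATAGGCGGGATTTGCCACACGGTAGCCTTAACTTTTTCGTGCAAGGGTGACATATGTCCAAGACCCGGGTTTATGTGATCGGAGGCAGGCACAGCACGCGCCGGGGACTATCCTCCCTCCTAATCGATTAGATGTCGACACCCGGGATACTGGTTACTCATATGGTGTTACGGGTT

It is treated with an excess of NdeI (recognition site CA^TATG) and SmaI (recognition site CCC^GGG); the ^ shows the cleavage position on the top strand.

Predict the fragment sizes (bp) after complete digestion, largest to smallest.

NdeI sites (CATATG) start at positions 51, 159.
NdeI cuts after base 2 of each site, so after positions 52, 160.
SmaI sites (CCCGGG) start at positions 64, 141.
SmaI cuts after base 3 of each site, so after positions 66, 143.
Combined cut positions: 52, 66, 143, 160.
Linear molecule, 4 cuts → 5 fragments:
  1–52 → 52 bp
  53–66 → 14 bp
  67–143 → 77 bp
  144–160 → 17 bp
  161–176 → 16 bp
Sorted largest to smallest: 77, 52, 17, 16, 14 bp.

77, 52, 17, 16, 14 bp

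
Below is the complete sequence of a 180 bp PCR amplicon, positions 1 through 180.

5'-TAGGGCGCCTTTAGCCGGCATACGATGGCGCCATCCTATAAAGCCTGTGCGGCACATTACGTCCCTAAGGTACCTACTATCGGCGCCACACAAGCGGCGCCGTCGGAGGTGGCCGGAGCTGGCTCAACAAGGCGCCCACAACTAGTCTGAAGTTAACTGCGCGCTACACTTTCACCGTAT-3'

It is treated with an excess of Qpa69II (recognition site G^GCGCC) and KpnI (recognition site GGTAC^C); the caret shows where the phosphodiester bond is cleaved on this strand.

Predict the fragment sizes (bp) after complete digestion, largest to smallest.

49, 46, 35, 23, 14, 9, 4 bp

Qpa69II sites (GGCGCC) start at positions 4, 27, 82, 96, 131.
Qpa69II cuts after the first base of each site, so after positions 4, 27, 82, 96, 131.
The KpnI site (GGTACC) starts at position 69.
KpnI cuts after base 5 of each site (before the last base), so after position 73.
Combined cut positions: 4, 27, 73, 82, 96, 131.
Linear molecule, 6 cuts → 7 fragments:
  1–4 → 4 bp
  5–27 → 23 bp
  28–73 → 46 bp
  74–82 → 9 bp
  83–96 → 14 bp
  97–131 → 35 bp
  132–180 → 49 bp
Sorted largest to smallest: 49, 46, 35, 23, 14, 9, 4 bp.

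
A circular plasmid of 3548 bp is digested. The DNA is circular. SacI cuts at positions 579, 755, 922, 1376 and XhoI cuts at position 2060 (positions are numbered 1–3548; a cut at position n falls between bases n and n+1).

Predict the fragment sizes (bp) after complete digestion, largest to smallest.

2067, 684, 454, 176, 167 bp

Combined cut positions (sorted): 579, 755, 922, 1376, 2060.
Circular molecule, 5 cuts → 5 fragments:
  755 − 579 = 176 bp
  922 − 755 = 167 bp
  1376 − 922 = 454 bp
  2060 − 1376 = 684 bp
  wrap: 3548 − 2060 + 579 = 2067 bp
Sorted largest to smallest: 2067, 684, 454, 176, 167 bp.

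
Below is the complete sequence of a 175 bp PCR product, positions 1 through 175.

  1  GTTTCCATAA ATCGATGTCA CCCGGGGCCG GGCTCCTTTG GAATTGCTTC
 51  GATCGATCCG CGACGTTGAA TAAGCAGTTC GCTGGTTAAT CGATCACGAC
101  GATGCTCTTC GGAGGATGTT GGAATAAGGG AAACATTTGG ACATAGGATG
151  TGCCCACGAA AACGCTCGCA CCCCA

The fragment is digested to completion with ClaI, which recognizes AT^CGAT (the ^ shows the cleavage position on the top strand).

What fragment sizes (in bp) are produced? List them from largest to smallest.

85, 41, 37, 12 bp

ClaI sites (ATCGAT) start at positions 11, 52, 89.
ClaI cuts after base 2 of each site, so after positions 12, 53, 90.
Linear molecule, 3 cuts → 4 fragments:
  1–12 → 12 bp
  13–53 → 41 bp
  54–90 → 37 bp
  91–175 → 85 bp
Sorted largest to smallest: 85, 41, 37, 12 bp.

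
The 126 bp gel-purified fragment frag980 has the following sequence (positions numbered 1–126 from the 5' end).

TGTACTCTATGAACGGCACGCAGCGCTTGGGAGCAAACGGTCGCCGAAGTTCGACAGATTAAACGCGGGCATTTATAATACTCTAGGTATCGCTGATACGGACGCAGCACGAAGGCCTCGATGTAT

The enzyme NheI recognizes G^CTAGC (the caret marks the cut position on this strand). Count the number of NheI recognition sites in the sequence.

No occurrence of GCTAGC is present in the sequence.
NheI does not cut: 0 sites.

0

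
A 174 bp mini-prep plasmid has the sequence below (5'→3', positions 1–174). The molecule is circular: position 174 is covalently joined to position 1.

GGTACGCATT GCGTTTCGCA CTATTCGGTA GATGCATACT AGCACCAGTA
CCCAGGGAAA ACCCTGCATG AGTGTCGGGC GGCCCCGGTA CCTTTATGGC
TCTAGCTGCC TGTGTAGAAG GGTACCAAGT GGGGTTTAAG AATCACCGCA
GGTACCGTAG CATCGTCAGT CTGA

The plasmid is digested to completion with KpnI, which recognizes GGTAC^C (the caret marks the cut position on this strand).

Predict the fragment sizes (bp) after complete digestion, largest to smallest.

KpnI sites (GGTACC) start at positions 87, 121, 151.
KpnI cuts after base 5 of each site (before the last base), so after positions 91, 125, 155.
Circular molecule, 3 cuts → 3 fragments:
  92–125 → 34 bp
  126–155 → 30 bp
  156–174 then 1–91 → 19 + 91 = 110 bp
Sorted largest to smallest: 110, 34, 30 bp.

110, 34, 30 bp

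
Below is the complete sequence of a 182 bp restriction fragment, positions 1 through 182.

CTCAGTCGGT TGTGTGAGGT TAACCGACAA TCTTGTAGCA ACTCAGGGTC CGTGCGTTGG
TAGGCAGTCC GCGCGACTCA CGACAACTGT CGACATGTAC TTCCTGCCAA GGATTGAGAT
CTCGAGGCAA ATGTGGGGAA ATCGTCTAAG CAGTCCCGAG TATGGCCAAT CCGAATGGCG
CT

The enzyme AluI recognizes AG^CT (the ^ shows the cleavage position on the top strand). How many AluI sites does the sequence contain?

0

No occurrence of AGCT is present in the sequence.
AluI does not cut: 0 sites.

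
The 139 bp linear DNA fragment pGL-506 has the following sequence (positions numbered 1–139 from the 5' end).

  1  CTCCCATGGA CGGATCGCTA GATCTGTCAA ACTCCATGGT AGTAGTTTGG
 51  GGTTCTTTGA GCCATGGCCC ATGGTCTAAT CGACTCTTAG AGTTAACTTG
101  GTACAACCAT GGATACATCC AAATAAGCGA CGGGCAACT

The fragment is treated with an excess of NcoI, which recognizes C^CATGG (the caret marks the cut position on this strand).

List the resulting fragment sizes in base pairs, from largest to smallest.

NcoI sites (CCATGG) start at positions 4, 34, 62, 69, 107.
NcoI cuts after the first base of each site, so after positions 4, 34, 62, 69, 107.
Linear molecule, 5 cuts → 6 fragments:
  1–4 → 4 bp
  5–34 → 30 bp
  35–62 → 28 bp
  63–69 → 7 bp
  70–107 → 38 bp
  108–139 → 32 bp
Sorted largest to smallest: 38, 32, 30, 28, 7, 4 bp.

38, 32, 30, 28, 7, 4 bp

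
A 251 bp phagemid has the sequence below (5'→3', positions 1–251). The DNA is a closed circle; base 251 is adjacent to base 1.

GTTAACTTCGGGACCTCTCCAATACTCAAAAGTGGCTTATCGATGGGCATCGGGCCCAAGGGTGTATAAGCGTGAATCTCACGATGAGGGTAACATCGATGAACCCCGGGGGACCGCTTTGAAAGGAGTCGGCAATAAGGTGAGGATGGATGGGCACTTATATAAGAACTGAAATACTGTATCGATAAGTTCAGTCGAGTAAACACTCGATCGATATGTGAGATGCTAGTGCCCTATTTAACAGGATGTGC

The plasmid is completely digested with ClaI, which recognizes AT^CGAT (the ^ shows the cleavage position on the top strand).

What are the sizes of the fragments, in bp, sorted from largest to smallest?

ClaI sites (ATCGAT) start at positions 39, 95, 181, 210.
ClaI cuts after base 2 of each site, so after positions 40, 96, 182, 211.
Circular molecule, 4 cuts → 4 fragments:
  41–96 → 56 bp
  97–182 → 86 bp
  183–211 → 29 bp
  212–251 then 1–40 → 40 + 40 = 80 bp
Sorted largest to smallest: 86, 80, 56, 29 bp.

86, 80, 56, 29 bp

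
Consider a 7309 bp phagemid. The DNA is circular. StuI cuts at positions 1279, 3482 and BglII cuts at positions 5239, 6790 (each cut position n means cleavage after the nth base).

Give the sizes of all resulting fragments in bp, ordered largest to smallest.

2203, 1798, 1757, 1551 bp

Combined cut positions (sorted): 1279, 3482, 5239, 6790.
Circular molecule, 4 cuts → 4 fragments:
  3482 − 1279 = 2203 bp
  5239 − 3482 = 1757 bp
  6790 − 5239 = 1551 bp
  wrap: 7309 − 6790 + 1279 = 1798 bp
Sorted largest to smallest: 2203, 1798, 1757, 1551 bp.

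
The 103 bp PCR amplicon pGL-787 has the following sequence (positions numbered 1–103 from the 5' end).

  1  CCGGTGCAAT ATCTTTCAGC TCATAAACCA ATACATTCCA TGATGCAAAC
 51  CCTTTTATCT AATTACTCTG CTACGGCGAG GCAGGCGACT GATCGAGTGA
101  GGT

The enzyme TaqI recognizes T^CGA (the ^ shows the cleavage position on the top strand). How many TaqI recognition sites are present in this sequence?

TCGA occurs starting at position 93.
TaqI cuts at 1 site.

1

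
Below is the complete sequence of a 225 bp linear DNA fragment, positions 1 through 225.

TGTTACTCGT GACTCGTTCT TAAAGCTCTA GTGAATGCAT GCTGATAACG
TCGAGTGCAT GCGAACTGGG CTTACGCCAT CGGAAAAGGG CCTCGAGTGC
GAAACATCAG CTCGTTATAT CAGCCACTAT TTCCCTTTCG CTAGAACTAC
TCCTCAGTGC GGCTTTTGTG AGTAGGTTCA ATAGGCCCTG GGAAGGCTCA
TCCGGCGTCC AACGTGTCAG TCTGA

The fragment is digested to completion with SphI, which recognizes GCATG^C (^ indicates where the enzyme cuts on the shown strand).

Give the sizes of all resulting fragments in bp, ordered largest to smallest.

164, 41, 20 bp

SphI sites (GCATGC) start at positions 37, 57.
SphI cuts after base 5 of each site (before the last base), so after positions 41, 61.
Linear molecule, 2 cuts → 3 fragments:
  1–41 → 41 bp
  42–61 → 20 bp
  62–225 → 164 bp
Sorted largest to smallest: 164, 41, 20 bp.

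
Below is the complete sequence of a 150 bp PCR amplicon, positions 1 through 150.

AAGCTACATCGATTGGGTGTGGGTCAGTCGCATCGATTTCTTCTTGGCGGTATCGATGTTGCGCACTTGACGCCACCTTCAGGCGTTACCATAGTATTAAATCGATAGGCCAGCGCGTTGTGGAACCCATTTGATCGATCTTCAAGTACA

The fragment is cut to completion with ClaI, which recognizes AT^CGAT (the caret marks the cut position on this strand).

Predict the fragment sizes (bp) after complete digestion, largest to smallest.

49, 33, 24, 20, 15, 9 bp

ClaI sites (ATCGAT) start at positions 8, 32, 52, 101, 134.
ClaI cuts after base 2 of each site, so after positions 9, 33, 53, 102, 135.
Linear molecule, 5 cuts → 6 fragments:
  1–9 → 9 bp
  10–33 → 24 bp
  34–53 → 20 bp
  54–102 → 49 bp
  103–135 → 33 bp
  136–150 → 15 bp
Sorted largest to smallest: 49, 33, 24, 20, 15, 9 bp.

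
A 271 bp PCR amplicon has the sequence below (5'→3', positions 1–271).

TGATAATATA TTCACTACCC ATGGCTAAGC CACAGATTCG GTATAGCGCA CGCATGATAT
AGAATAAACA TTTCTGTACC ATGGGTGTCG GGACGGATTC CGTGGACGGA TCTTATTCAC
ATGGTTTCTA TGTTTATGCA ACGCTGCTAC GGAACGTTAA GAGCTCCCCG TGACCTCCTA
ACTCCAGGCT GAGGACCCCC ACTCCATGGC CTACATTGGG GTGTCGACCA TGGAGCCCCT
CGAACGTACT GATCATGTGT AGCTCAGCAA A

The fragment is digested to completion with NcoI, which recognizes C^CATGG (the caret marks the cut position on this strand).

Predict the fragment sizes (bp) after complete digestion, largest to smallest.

125, 60, 43, 24, 19 bp

NcoI sites (CCATGG) start at positions 19, 79, 204, 228.
NcoI cuts after the first base of each site, so after positions 19, 79, 204, 228.
Linear molecule, 4 cuts → 5 fragments:
  1–19 → 19 bp
  20–79 → 60 bp
  80–204 → 125 bp
  205–228 → 24 bp
  229–271 → 43 bp
Sorted largest to smallest: 125, 60, 43, 24, 19 bp.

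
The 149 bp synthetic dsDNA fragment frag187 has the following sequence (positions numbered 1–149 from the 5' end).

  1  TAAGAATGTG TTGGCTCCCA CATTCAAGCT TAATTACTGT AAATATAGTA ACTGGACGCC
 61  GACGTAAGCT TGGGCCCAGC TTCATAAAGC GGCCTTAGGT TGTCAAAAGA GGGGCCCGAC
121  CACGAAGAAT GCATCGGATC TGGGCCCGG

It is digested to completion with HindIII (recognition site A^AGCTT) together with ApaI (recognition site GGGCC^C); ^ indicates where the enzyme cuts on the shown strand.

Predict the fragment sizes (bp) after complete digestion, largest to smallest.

40, 40, 30, 26, 10, 3 bp

HindIII sites (AAGCTT) start at positions 26, 66.
HindIII cuts after the first base of each site, so after positions 26, 66.
ApaI sites (GGGCCC) start at positions 72, 112, 142.
ApaI cuts after base 5 of each site (before the last base), so after positions 76, 116, 146.
Combined cut positions: 26, 66, 76, 116, 146.
Linear molecule, 5 cuts → 6 fragments:
  1–26 → 26 bp
  27–66 → 40 bp
  67–76 → 10 bp
  77–116 → 40 bp
  117–146 → 30 bp
  147–149 → 3 bp
Sorted largest to smallest: 40, 40, 30, 26, 10, 3 bp.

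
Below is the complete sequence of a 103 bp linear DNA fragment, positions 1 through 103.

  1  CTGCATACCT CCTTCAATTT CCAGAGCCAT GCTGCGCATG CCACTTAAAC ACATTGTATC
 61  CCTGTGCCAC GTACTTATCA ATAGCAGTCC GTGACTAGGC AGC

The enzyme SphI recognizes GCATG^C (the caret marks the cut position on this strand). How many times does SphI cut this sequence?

GCATGC occurs starting at position 36.
SphI cuts at 1 site.

1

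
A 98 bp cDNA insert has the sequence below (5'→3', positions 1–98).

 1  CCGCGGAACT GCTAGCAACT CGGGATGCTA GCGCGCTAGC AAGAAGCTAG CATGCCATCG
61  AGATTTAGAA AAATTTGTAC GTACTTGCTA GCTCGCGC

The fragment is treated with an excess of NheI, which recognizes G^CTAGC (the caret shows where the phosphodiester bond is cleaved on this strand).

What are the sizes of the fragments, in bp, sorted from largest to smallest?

41, 16, 11, 11, 11, 8 bp

NheI sites (GCTAGC) start at positions 11, 27, 35, 46, 87.
NheI cuts after the first base of each site, so after positions 11, 27, 35, 46, 87.
Linear molecule, 5 cuts → 6 fragments:
  1–11 → 11 bp
  12–27 → 16 bp
  28–35 → 8 bp
  36–46 → 11 bp
  47–87 → 41 bp
  88–98 → 11 bp
Sorted largest to smallest: 41, 16, 11, 11, 11, 8 bp.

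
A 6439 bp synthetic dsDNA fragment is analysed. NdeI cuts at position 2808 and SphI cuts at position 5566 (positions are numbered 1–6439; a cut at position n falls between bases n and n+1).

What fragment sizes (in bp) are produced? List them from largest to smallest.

Combined cut positions (sorted): 2808, 5566.
Linear molecule, 2 cuts → 3 fragments:
  2808 − 0 = 2808 bp
  5566 − 2808 = 2758 bp
  6439 − 5566 = 873 bp
Sorted largest to smallest: 2808, 2758, 873 bp.

2808, 2758, 873 bp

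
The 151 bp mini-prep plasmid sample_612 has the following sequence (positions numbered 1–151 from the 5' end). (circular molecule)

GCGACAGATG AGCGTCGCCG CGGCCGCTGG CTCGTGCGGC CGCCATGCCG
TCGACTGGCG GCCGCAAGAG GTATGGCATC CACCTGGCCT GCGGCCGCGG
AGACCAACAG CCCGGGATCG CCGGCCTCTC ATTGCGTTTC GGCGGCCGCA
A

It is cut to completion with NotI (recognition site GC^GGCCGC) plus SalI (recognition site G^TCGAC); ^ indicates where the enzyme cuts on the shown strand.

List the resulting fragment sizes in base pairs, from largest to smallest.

NotI sites (GCGGCCGC) start at positions 20, 36, 58, 91, 142.
NotI cuts after base 2 of each site, so after positions 21, 37, 59, 92, 143.
The SalI site (GTCGAC) starts at position 50.
SalI cuts after the first base of each site, so after position 50.
Combined cut positions: 21, 37, 50, 59, 92, 143.
Circular molecule, 6 cuts → 6 fragments:
  22–37 → 16 bp
  38–50 → 13 bp
  51–59 → 9 bp
  60–92 → 33 bp
  93–143 → 51 bp
  144–151 then 1–21 → 8 + 21 = 29 bp
Sorted largest to smallest: 51, 33, 29, 16, 13, 9 bp.

51, 33, 29, 16, 13, 9 bp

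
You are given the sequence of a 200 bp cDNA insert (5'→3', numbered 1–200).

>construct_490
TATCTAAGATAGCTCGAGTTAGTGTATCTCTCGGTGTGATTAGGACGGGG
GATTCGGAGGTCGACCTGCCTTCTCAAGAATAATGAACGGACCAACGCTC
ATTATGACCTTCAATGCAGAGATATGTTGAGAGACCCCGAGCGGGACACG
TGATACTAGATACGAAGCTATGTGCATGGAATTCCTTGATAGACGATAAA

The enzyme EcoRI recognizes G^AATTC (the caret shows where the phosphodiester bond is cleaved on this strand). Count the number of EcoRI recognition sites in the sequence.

1

GAATTC occurs starting at position 179.
EcoRI cuts at 1 site.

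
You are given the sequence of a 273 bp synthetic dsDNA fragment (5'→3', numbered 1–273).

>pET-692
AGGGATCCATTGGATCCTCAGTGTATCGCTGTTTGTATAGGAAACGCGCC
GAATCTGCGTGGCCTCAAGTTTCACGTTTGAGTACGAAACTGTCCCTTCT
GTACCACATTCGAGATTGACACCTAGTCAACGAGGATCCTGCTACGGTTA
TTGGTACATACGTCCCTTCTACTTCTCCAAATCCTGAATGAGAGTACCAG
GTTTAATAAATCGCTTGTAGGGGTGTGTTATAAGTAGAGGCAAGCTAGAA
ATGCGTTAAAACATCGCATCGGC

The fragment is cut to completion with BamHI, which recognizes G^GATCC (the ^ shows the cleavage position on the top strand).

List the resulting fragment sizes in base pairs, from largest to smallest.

BamHI sites (GGATCC) start at positions 3, 12, 134.
BamHI cuts after the first base of each site, so after positions 3, 12, 134.
Linear molecule, 3 cuts → 4 fragments:
  1–3 → 3 bp
  4–12 → 9 bp
  13–134 → 122 bp
  135–273 → 139 bp
Sorted largest to smallest: 139, 122, 9, 3 bp.

139, 122, 9, 3 bp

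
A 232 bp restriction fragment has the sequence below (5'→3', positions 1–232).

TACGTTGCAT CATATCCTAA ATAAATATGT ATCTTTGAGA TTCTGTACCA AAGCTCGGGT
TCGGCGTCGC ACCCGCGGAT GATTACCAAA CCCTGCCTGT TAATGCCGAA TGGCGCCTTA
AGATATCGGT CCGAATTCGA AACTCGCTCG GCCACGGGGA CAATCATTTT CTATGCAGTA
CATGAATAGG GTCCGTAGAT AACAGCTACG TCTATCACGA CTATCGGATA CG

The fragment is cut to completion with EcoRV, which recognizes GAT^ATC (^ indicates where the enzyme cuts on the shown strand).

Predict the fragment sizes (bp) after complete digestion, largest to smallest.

The EcoRV site (GATATC) starts at position 122.
EcoRV cuts after base 3 of each site, so after position 124.
Linear molecule, 1 cut → 2 fragments:
  1–124 → 124 bp
  125–232 → 108 bp
Sorted largest to smallest: 124, 108 bp.

124, 108 bp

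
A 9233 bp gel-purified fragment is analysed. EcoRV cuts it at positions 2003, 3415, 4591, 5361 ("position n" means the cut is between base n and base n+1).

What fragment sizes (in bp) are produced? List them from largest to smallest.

Linear molecule, 4 cuts → 5 fragments:
  2003 − 0 = 2003 bp
  3415 − 2003 = 1412 bp
  4591 − 3415 = 1176 bp
  5361 − 4591 = 770 bp
  9233 − 5361 = 3872 bp
Sorted largest to smallest: 3872, 2003, 1412, 1176, 770 bp.

3872, 2003, 1412, 1176, 770 bp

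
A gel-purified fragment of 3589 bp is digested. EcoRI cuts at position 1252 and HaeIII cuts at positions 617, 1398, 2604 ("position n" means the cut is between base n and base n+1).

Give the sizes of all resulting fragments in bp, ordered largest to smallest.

Combined cut positions (sorted): 617, 1252, 1398, 2604.
Linear molecule, 4 cuts → 5 fragments:
  617 − 0 = 617 bp
  1252 − 617 = 635 bp
  1398 − 1252 = 146 bp
  2604 − 1398 = 1206 bp
  3589 − 2604 = 985 bp
Sorted largest to smallest: 1206, 985, 635, 617, 146 bp.

1206, 985, 635, 617, 146 bp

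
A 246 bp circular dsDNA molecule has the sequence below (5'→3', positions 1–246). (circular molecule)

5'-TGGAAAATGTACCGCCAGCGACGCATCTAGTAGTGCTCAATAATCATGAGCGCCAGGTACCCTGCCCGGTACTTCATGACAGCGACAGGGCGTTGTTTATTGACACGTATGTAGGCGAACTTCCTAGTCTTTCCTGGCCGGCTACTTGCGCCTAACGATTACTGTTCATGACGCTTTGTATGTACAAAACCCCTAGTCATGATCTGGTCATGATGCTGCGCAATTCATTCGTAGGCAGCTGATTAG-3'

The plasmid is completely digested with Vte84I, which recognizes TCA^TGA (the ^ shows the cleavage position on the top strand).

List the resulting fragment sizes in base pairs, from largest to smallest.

92, 82, 31, 30, 11 bp

Vte84I sites (TCATGA) start at positions 44, 74, 166, 197, 208.
Vte84I cuts after base 3 of each site, so after positions 46, 76, 168, 199, 210.
Circular molecule, 5 cuts → 5 fragments:
  47–76 → 30 bp
  77–168 → 92 bp
  169–199 → 31 bp
  200–210 → 11 bp
  211–246 then 1–46 → 36 + 46 = 82 bp
Sorted largest to smallest: 92, 82, 31, 30, 11 bp.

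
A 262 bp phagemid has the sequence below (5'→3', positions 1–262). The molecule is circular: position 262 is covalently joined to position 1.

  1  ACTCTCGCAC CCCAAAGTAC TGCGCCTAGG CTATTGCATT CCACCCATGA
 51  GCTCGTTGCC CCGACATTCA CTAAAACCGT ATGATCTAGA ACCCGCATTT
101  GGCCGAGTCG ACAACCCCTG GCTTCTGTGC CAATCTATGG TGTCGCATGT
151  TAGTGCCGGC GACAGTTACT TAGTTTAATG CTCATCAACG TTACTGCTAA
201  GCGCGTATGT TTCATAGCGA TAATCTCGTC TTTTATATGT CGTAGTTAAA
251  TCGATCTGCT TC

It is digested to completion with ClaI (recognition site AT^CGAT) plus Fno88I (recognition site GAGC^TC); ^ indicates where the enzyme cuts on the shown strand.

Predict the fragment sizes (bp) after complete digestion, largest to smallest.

199, 63 bp

The ClaI site (ATCGAT) starts at position 250.
ClaI cuts after base 2 of each site, so after position 251.
The Fno88I site (GAGCTC) starts at position 49.
Fno88I cuts after base 4 of each site, so after position 52.
Combined cut positions: 52, 251.
Circular molecule, 2 cuts → 2 fragments:
  53–251 → 199 bp
  252–262 then 1–52 → 11 + 52 = 63 bp
Sorted largest to smallest: 199, 63 bp.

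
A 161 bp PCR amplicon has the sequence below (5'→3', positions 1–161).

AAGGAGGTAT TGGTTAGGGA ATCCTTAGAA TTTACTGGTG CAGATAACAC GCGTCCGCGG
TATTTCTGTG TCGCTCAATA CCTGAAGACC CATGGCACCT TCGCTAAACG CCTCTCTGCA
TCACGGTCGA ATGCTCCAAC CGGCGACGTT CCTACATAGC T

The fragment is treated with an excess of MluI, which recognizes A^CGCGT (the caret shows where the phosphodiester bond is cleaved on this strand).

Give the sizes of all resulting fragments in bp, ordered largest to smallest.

The MluI site (ACGCGT) starts at position 49.
MluI cuts after the first base of each site, so after position 49.
Linear molecule, 1 cut → 2 fragments:
  1–49 → 49 bp
  50–161 → 112 bp
Sorted largest to smallest: 112, 49 bp.

112, 49 bp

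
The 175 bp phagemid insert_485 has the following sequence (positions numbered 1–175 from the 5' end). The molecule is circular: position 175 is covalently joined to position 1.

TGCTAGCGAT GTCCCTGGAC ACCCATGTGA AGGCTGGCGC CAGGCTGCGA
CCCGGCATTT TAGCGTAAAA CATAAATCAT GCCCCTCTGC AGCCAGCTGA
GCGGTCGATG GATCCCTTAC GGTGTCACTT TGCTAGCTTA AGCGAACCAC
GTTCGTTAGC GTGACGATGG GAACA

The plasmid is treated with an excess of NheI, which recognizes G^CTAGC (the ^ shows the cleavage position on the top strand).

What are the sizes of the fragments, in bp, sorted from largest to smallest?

130, 45 bp

NheI sites (GCTAGC) start at positions 2, 132.
NheI cuts after the first base of each site, so after positions 2, 132.
Circular molecule, 2 cuts → 2 fragments:
  3–132 → 130 bp
  133–175 then 1–2 → 43 + 2 = 45 bp
Sorted largest to smallest: 130, 45 bp.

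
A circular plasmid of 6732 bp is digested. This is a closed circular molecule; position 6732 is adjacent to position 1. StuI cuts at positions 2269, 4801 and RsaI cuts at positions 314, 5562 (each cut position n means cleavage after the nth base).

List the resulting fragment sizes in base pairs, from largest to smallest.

2532, 1955, 1484, 761 bp

Combined cut positions (sorted): 314, 2269, 4801, 5562.
Circular molecule, 4 cuts → 4 fragments:
  2269 − 314 = 1955 bp
  4801 − 2269 = 2532 bp
  5562 − 4801 = 761 bp
  wrap: 6732 − 5562 + 314 = 1484 bp
Sorted largest to smallest: 2532, 1955, 1484, 761 bp.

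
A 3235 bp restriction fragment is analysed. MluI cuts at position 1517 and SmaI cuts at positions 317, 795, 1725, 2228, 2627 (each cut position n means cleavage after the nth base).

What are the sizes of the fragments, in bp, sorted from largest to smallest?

722, 608, 503, 478, 399, 317, 208 bp

Combined cut positions (sorted): 317, 795, 1517, 1725, 2228, 2627.
Linear molecule, 6 cuts → 7 fragments:
  317 − 0 = 317 bp
  795 − 317 = 478 bp
  1517 − 795 = 722 bp
  1725 − 1517 = 208 bp
  2228 − 1725 = 503 bp
  2627 − 2228 = 399 bp
  3235 − 2627 = 608 bp
Sorted largest to smallest: 722, 608, 503, 478, 399, 317, 208 bp.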